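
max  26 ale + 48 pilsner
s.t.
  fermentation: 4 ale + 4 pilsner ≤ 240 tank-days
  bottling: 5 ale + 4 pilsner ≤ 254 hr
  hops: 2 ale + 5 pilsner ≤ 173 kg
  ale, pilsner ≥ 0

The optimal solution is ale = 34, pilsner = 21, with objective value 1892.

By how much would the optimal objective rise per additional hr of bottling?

2

Check each constraint at x*: fermentation 220/240 (slack 20); bottling 254/254 (tight); hops 173/173 (tight).
By complementary slackness, y = 0 for the non-binding constraint.
Dual feasibility on the basic columns requires 5·y_bottling + 2·y_hops = 26, 4·y_bottling + 5·y_hops = 48.
→ y_bottling = 2 and y_hops = 8.
Shadow price of bottling = 2.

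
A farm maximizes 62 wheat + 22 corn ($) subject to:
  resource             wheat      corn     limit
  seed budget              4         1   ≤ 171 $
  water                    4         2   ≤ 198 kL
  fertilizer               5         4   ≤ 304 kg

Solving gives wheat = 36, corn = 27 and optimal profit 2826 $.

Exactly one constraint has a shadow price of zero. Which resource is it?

fertilizer

seed budget: 171/171 (binding)
water: 198/198 (binding)
fertilizer: 288/304 (slack 16)
By complementary slackness, a constraint with positive slack has shadow price 0 → fertilizer.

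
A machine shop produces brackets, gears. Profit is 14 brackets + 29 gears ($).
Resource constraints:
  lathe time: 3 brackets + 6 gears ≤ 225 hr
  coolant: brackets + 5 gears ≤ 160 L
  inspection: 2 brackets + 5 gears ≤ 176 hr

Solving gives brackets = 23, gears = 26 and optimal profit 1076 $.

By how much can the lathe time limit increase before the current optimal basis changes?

39

Binding constraints: lathe time, inspection. The basis is B = [[3,6],[2,5]] with det 3.
Per unit increase in lathe time, x* moves by d = (1.6667, -0.6667).
The basis stays optimal until gears reaches 0; allowable increase = 39 hr.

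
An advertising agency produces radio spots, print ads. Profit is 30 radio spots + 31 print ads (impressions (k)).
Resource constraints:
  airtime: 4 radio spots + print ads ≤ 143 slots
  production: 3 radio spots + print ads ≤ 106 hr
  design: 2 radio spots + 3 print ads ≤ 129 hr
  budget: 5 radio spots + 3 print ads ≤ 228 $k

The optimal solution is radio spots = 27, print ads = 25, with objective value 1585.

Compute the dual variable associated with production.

Binding: production and design. Non-binding: airtime (10 unused), budget (18 unused).
Slack constraints have shadow price 0 (complementary slackness).
Dual feasibility on the basic columns requires 3·y_production + 2·y_design = 30, 1·y_production + 3·y_design = 31.
→ y_production = 4 and y_design = 9.
Shadow price of production = 4.

4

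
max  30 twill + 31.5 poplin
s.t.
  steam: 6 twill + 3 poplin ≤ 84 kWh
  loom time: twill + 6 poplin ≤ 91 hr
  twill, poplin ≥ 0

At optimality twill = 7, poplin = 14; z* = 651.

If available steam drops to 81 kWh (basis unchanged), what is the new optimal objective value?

Both steam and loom time are binding at x*.
The binding rows give the dual system: 6·y_steam + 1·y_loom time = 30 and 3·y_steam + 6·y_loom time = 31.5.
Solving: y_steam = 4.5, y_loom time = 3.
Δz = y_steam·Δb = 4.5 × (-3) = -13.5, so new z* = 651 − 13.5 = 637.5.

637.5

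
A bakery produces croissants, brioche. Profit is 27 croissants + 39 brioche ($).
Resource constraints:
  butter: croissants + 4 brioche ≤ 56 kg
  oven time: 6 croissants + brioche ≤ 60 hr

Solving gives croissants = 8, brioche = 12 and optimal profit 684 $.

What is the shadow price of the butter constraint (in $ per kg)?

9

At the optimum: butter uses 56 of 56 (binding); oven time uses 60 of 60 (binding).
The binding rows give the dual system: 1·y_butter + 6·y_oven time = 27 and 4·y_butter + 1·y_oven time = 39.
Solving: y_butter = 9, y_oven time = 3.
Shadow price of butter = 9.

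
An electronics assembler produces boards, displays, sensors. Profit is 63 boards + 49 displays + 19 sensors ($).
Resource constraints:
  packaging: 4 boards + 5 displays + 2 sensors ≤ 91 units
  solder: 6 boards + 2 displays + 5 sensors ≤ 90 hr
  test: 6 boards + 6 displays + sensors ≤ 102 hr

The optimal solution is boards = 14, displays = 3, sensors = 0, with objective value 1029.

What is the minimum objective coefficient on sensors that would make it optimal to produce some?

24.5

Check each constraint at x*: packaging 71/91 (slack 20); solder 90/90 (tight); test 102/102 (tight).
Slack constraints have shadow price 0 (complementary slackness).
The binding rows give the dual system: 6·y_solder + 6·y_test = 63 and 2·y_solder + 6·y_test = 49.
Solving: y_solder = 3.5, y_test = 7.
sensors enters the basis when its profit ≥ yᵀa₃ = 3.5·5 + 7·1 = 24.5.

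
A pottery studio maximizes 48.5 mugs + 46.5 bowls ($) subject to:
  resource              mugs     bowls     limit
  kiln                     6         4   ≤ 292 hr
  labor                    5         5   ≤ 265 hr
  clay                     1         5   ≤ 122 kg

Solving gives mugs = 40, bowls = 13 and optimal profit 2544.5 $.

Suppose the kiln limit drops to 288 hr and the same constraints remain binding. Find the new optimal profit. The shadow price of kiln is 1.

Δb = -4, so new z* = 2544.5 + (1)·(-4) = 2544.5 − 4 = 2540.5.

2540.5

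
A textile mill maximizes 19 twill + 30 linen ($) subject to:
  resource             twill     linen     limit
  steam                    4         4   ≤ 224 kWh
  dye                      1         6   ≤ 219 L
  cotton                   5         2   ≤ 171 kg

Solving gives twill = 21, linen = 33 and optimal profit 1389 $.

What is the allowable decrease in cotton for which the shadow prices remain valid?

Binding constraints: dye, cotton. The basis is B = [[1,6],[5,2]] with det -28.
Per unit decrease in cotton, x* moves by d = (-0.2143, 0.0357).
The basis stays optimal until twill reaches 0; allowable decrease = 98 kg.

98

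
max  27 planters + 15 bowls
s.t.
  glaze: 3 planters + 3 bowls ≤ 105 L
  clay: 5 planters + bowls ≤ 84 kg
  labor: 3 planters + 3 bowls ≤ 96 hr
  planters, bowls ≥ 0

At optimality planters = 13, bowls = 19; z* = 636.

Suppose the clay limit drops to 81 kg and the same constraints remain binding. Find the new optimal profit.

627

Binding: clay and labor. Non-binding: glaze (9 unused).
Since glaze is not tight, its dual is 0.
From A_Bᵀ y = c: 5·y_clay + 3·y_labor = 27; 1·y_clay + 3·y_labor = 15.
This yields shadow prices y_clay = 3, y_labor = 4.
Δz = y_clay·Δb = 3 × (-3) = -9, so new z* = 636 − 9 = 627.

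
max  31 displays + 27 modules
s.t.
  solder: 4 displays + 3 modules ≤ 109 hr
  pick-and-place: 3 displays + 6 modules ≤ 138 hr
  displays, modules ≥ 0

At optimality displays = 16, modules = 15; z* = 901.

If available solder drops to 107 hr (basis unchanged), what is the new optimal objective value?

Both solder and pick-and-place are binding at x*.
Dual feasibility on the basic columns requires 4·y_solder + 3·y_pick-and-place = 31, 3·y_solder + 6·y_pick-and-place = 27.
This yields shadow prices y_solder = 7, y_pick-and-place = 1.
Δz = y_solder·Δb = 7 × (-2) = -14, so new z* = 901 − 14 = 887.

887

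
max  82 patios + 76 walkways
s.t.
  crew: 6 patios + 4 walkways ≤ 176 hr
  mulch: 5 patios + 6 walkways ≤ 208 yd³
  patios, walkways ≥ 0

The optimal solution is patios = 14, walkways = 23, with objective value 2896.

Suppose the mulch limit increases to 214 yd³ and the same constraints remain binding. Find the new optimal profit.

2944

Check each constraint at x*: crew 176/176 (tight); mulch 208/208 (tight).
The binding rows give the dual system: 6·y_crew + 5·y_mulch = 82 and 4·y_crew + 6·y_mulch = 76.
Solving: y_crew = 7, y_mulch = 8.
Δz = y_mulch·Δb = 8 × (6) = 48, so new z* = 2896 + 48 = 2944.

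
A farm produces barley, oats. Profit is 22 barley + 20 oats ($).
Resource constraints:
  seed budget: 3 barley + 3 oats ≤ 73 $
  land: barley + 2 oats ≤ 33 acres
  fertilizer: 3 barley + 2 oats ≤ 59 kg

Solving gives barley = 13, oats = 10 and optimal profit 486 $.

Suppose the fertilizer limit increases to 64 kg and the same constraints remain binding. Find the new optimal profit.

516

At the optimum: seed budget uses 69 of 73 (slack = 4); land uses 33 of 33 (binding); fertilizer uses 59 of 59 (binding).
Since seed budget is not tight, its dual is 0.
The binding rows give the dual system: 1·y_land + 3·y_fertilizer = 22 and 2·y_land + 2·y_fertilizer = 20.
Solving: y_land = 4, y_fertilizer = 6.
Δz = y_fertilizer·Δb = 6 × (5) = 30, so new z* = 486 + 30 = 516.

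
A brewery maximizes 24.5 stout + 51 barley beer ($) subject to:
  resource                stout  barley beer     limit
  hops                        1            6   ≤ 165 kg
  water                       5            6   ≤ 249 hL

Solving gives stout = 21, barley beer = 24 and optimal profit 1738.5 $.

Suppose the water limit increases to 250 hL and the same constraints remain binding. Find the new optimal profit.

1742.5

Both hops and water are binding at x*.
Dual feasibility on the basic columns requires 1·y_hops + 5·y_water = 24.5, 6·y_hops + 6·y_water = 51.
Solving: y_hops = 4.5, y_water = 4.
Δz = y_water·Δb = 4 × (1) = 4, so new z* = 1738.5 + 4 = 1742.5.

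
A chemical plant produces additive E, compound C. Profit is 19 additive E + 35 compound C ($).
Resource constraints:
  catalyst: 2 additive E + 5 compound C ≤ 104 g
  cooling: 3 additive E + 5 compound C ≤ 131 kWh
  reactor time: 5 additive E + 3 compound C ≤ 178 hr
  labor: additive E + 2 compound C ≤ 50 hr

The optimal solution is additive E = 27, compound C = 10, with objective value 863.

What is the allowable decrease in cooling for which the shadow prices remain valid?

Binding constraints: catalyst, cooling. The basis is B = [[2,5],[3,5]] with det -5.
Per unit decrease in cooling, x* moves by d = (-1, 0.4).
The basis stays optimal until additive E reaches 0; allowable decrease = 27 kWh.

27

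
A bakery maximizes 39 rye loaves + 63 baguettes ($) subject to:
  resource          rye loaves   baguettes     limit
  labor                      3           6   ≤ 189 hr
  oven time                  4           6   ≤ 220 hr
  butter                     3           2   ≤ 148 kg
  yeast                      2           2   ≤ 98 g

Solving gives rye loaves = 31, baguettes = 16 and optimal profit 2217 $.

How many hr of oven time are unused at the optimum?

0

oven time used = 4·31 + 6·16 = 220; slack = 220 − 220 = 0.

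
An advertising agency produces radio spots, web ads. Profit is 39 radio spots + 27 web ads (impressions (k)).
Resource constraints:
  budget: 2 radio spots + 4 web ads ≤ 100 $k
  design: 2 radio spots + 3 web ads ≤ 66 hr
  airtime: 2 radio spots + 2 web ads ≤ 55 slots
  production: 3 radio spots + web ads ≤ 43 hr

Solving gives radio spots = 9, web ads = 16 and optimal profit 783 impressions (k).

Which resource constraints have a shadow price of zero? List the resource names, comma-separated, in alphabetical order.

budget: 82/100 (slack 18)
design: 66/66 (binding)
airtime: 50/55 (slack 5)
production: 43/43 (binding)
By complementary slackness, a constraint with positive slack has shadow price 0 → airtime, budget.

airtime, budget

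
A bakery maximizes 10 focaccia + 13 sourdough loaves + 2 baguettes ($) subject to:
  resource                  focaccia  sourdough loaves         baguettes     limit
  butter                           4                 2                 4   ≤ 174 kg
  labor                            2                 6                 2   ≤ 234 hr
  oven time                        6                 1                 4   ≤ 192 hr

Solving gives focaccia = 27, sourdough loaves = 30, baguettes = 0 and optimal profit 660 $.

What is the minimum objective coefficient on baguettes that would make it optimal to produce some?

8

Check each constraint at x*: butter 168/174 (slack 6); labor 234/234 (tight); oven time 192/192 (tight).
Slack constraints have shadow price 0 (complementary slackness).
The binding rows give the dual system: 2·y_labor + 6·y_oven time = 10 and 6·y_labor + 1·y_oven time = 13.
This yields shadow prices y_labor = 2, y_oven time = 1.
baguettes enters the basis when its profit ≥ yᵀa₃ = 2·2 + 1·4 = 8.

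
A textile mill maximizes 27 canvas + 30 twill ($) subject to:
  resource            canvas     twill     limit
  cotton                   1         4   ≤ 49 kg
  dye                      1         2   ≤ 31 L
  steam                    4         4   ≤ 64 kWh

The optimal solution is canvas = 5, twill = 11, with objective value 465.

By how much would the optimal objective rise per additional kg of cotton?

1

Binding: cotton and steam. Non-binding: dye (4 unused).
Slack constraints have shadow price 0 (complementary slackness).
Dual feasibility on the basic columns requires 1·y_cotton + 4·y_steam = 27, 4·y_cotton + 4·y_steam = 30.
This yields shadow prices y_cotton = 1, y_steam = 6.5.
Shadow price of cotton = 1.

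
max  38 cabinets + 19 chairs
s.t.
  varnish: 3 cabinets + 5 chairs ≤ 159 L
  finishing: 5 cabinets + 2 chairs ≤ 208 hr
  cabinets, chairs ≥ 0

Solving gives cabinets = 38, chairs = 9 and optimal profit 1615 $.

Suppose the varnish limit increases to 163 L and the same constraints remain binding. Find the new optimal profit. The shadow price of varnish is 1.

Δb = 4, so new z* = 1615 + (1)·(4) = 1615 + 4 = 1619.

1619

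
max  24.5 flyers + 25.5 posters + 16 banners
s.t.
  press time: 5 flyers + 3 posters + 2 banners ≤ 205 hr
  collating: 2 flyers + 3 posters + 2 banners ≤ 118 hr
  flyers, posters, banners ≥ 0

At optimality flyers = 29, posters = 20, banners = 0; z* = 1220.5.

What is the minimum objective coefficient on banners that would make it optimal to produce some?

At the optimum: press time uses 205 of 205 (binding); collating uses 118 of 118 (binding).
From A_Bᵀ y = c: 5·y_press time + 2·y_collating = 24.5; 3·y_press time + 3·y_collating = 25.5.
Solving: y_press time = 2.5, y_collating = 6.
banners enters the basis when its profit ≥ yᵀa₃ = 2.5·2 + 6·2 = 17.

17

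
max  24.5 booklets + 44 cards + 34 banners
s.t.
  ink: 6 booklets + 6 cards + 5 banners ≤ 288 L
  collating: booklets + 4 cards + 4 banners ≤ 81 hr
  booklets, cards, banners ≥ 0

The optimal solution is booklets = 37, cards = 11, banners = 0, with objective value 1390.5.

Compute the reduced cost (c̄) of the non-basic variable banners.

-7

Both ink and collating are binding at x*.
Dual feasibility on the basic columns requires 6·y_ink + 1·y_collating = 24.5, 6·y_ink + 4·y_collating = 44.
This yields shadow prices y_ink = 3, y_collating = 6.5.
Reduced cost of banners: c₃ − yᵀa₃ = 34 − (3·5 + 6.5·4) = 34 − 41 = -7.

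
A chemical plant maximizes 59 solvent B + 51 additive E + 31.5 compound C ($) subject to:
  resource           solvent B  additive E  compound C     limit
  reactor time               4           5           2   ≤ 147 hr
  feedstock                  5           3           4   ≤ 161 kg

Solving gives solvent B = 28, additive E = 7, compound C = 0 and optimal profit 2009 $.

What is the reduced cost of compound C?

Check each constraint at x*: reactor time 147/147 (tight); feedstock 161/161 (tight).
From A_Bᵀ y = c: 4·y_reactor time + 5·y_feedstock = 59; 5·y_reactor time + 3·y_feedstock = 51.
Solving: y_reactor time = 6, y_feedstock = 7.
Reduced cost of compound C: c₃ − yᵀa₃ = 31.5 − (6·2 + 7·4) = 31.5 − 40 = -8.5.

-8.5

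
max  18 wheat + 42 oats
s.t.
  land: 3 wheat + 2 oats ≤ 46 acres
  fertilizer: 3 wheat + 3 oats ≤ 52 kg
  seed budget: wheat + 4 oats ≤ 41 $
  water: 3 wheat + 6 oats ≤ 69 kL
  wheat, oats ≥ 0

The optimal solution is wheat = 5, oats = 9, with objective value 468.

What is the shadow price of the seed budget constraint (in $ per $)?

3

At the optimum: land uses 33 of 46 (slack = 13); fertilizer uses 42 of 52 (slack = 10); seed budget uses 41 of 41 (binding); water uses 69 of 69 (binding).
Since land, fertilizer are not tight, their duals are 0.
The binding rows give the dual system: 1·y_seed budget + 3·y_water = 18 and 4·y_seed budget + 6·y_water = 42.
This yields shadow prices y_seed budget = 3, y_water = 5.
Shadow price of seed budget = 3.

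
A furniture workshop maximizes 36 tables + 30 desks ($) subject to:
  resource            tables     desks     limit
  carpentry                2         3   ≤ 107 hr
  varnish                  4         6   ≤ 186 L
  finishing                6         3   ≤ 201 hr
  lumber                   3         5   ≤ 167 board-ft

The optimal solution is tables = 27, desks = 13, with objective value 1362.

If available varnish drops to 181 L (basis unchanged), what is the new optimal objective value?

Check each constraint at x*: carpentry 93/107 (slack 14); varnish 186/186 (tight); finishing 201/201 (tight); lumber 146/167 (slack 21).
Slack constraints have shadow price 0 (complementary slackness).
Dual feasibility on the basic columns requires 4·y_varnish + 6·y_finishing = 36, 6·y_varnish + 3·y_finishing = 30.
Solving: y_varnish = 3, y_finishing = 4.
Δz = y_varnish·Δb = 3 × (-5) = -15, so new z* = 1362 − 15 = 1347.

1347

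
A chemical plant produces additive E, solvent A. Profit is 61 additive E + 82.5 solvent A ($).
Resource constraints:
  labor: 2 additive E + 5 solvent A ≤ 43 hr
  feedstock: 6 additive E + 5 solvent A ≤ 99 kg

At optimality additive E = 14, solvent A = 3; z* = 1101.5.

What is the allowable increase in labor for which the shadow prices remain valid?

56

Binding constraints: labor, feedstock. The basis is B = [[2,5],[6,5]] with det -20.
Per unit increase in labor, x* moves by d = (-0.25, 0.3).
The basis stays optimal until additive E reaches 0; allowable increase = 56 hr.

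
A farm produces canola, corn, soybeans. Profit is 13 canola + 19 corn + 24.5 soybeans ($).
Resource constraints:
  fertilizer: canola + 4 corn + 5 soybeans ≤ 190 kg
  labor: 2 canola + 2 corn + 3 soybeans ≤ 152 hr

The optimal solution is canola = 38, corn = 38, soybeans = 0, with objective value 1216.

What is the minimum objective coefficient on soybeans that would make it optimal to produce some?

26.5

Both fertilizer and labor are binding at x*.
The binding rows give the dual system: 1·y_fertilizer + 2·y_labor = 13 and 4·y_fertilizer + 2·y_labor = 19.
Solving: y_fertilizer = 2, y_labor = 5.5.
soybeans enters the basis when its profit ≥ yᵀa₃ = 2·5 + 5.5·3 = 26.5.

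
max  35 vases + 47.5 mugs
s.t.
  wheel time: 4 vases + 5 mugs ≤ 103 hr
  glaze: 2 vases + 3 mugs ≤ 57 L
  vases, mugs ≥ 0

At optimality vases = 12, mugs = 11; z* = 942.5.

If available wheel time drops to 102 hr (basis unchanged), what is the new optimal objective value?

Check each constraint at x*: wheel time 103/103 (tight); glaze 57/57 (tight).
The binding rows give the dual system: 4·y_wheel time + 2·y_glaze = 35 and 5·y_wheel time + 3·y_glaze = 47.5.
This yields shadow prices y_wheel time = 5, y_glaze = 7.5.
Δz = y_wheel time·Δb = 5 × (-1) = -5, so new z* = 942.5 − 5 = 937.5.

937.5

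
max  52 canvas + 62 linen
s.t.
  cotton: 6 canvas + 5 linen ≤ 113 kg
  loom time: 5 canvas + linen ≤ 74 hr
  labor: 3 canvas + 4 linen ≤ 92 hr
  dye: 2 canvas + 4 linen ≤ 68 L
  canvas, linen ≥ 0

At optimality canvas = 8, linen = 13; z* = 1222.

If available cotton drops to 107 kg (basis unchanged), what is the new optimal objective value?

Binding: cotton and dye. Non-binding: loom time (21 unused), labor (16 unused).
Slack constraints have shadow price 0 (complementary slackness).
From A_Bᵀ y = c: 6·y_cotton + 2·y_dye = 52; 5·y_cotton + 4·y_dye = 62.
Solving: y_cotton = 6, y_dye = 8.
Δz = y_cotton·Δb = 6 × (-6) = -36, so new z* = 1222 − 36 = 1186.

1186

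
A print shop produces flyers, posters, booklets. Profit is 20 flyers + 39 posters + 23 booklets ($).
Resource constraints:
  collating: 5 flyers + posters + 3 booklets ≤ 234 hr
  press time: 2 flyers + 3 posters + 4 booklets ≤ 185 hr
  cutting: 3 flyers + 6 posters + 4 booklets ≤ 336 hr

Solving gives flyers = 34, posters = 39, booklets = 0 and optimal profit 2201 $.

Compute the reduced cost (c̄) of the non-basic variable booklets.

-5

Check each constraint at x*: collating 209/234 (slack 25); press time 185/185 (tight); cutting 336/336 (tight).
Slack constraints have shadow price 0 (complementary slackness).
Dual feasibility on the basic columns requires 2·y_press time + 3·y_cutting = 20, 3·y_press time + 6·y_cutting = 39.
→ y_press time = 1 and y_cutting = 6.
Reduced cost of booklets: c₃ − yᵀa₃ = 23 − (1·4 + 6·4) = 23 − 28 = -5.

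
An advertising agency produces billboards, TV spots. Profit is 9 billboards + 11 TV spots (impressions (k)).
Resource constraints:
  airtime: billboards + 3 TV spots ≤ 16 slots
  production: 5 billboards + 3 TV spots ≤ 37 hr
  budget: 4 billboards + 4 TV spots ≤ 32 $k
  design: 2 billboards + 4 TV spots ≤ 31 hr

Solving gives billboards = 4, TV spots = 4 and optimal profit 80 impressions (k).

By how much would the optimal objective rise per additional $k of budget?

Binding: airtime and budget. Non-binding: production (5 unused), design (7 unused).
Since production, design are not tight, their duals are 0.
The binding rows give the dual system: 1·y_airtime + 4·y_budget = 9 and 3·y_airtime + 4·y_budget = 11.
Solving: y_airtime = 1, y_budget = 2.
Shadow price of budget = 2.

2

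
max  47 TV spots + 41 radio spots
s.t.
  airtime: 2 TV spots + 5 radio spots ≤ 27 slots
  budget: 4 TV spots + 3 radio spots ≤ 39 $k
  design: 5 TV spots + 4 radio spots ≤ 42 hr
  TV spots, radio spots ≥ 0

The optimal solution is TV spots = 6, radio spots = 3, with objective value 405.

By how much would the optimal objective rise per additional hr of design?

9

Binding: airtime and design. Non-binding: budget (6 unused).
Slack constraints have shadow price 0 (complementary slackness).
The binding rows give the dual system: 2·y_airtime + 5·y_design = 47 and 5·y_airtime + 4·y_design = 41.
This yields shadow prices y_airtime = 1, y_design = 9.
Shadow price of design = 9.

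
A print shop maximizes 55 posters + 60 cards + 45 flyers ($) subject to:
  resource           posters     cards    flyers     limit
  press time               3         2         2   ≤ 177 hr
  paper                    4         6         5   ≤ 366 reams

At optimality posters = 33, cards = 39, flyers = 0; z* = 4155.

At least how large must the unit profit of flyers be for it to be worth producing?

At the optimum: press time uses 177 of 177 (binding); paper uses 366 of 366 (binding).
Dual feasibility on the basic columns requires 3·y_press time + 4·y_paper = 55, 2·y_press time + 6·y_paper = 60.
Solving: y_press time = 9, y_paper = 7.
flyers enters the basis when its profit ≥ yᵀa₃ = 9·2 + 7·5 = 53.

53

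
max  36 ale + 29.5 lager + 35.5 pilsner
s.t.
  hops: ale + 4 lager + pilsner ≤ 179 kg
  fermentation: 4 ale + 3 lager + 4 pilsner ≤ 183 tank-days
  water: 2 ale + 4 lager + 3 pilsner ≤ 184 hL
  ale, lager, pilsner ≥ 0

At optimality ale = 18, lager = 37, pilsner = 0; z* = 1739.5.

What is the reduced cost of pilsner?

-1.5

Check each constraint at x*: hops 166/179 (slack 13); fermentation 183/183 (tight); water 184/184 (tight).
By complementary slackness, y = 0 for the non-binding constraint.
Dual feasibility on the basic columns requires 4·y_fermentation + 2·y_water = 36, 3·y_fermentation + 4·y_water = 29.5.
Solving: y_fermentation = 8.5, y_water = 1.
Reduced cost of pilsner: c₃ − yᵀa₃ = 35.5 − (8.5·4 + 1·3) = 35.5 − 37 = -1.5.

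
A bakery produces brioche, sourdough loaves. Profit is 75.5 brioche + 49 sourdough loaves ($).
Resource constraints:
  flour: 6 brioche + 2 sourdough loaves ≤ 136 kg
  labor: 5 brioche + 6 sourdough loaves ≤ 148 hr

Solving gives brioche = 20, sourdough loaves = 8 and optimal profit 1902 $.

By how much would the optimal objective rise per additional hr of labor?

5.5

At the optimum: flour uses 136 of 136 (binding); labor uses 148 of 148 (binding).
From A_Bᵀ y = c: 6·y_flour + 5·y_labor = 75.5; 2·y_flour + 6·y_labor = 49.
→ y_flour = 8 and y_labor = 5.5.
Shadow price of labor = 5.5.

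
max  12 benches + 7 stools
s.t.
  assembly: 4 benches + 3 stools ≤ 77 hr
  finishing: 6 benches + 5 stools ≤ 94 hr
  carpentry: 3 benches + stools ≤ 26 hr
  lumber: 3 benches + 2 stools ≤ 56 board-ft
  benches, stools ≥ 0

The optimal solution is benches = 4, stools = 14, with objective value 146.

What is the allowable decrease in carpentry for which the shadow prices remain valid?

7.2

Binding constraints: finishing, carpentry. The basis is B = [[6,5],[3,1]] with det -9.
Per unit decrease in carpentry, x* moves by d = (-0.5556, 0.6667).
The basis stays optimal until benches reaches 0; allowable decrease = 7.2 hr.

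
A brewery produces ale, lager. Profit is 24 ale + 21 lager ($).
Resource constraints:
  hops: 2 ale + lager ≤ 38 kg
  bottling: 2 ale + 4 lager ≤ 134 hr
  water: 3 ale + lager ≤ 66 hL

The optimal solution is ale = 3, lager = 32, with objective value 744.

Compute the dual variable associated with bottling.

3

At the optimum: hops uses 38 of 38 (binding); bottling uses 134 of 134 (binding); water uses 41 of 66 (slack = 25).
Since water is not tight, its dual is 0.
Dual feasibility on the basic columns requires 2·y_hops + 2·y_bottling = 24, 1·y_hops + 4·y_bottling = 21.
Solving: y_hops = 9, y_bottling = 3.
Shadow price of bottling = 3.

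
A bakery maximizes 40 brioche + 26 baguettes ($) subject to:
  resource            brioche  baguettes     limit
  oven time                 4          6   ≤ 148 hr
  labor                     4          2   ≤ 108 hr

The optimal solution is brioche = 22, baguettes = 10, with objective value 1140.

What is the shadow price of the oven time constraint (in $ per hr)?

At the optimum: oven time uses 148 of 148 (binding); labor uses 108 of 108 (binding).
From A_Bᵀ y = c: 4·y_oven time + 4·y_labor = 40; 6·y_oven time + 2·y_labor = 26.
This yields shadow prices y_oven time = 1.5, y_labor = 8.5.
Shadow price of oven time = 1.5.

1.5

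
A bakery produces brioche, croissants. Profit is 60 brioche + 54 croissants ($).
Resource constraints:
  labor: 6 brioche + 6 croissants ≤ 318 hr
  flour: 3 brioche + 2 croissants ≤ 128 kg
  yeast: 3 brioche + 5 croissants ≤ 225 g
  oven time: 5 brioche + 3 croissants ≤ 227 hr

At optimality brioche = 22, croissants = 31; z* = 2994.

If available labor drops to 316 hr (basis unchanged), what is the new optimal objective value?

Check each constraint at x*: labor 318/318 (tight); flour 128/128 (tight); yeast 221/225 (slack 4); oven time 203/227 (slack 24).
Since yeast, oven time are not tight, their duals are 0.
The binding rows give the dual system: 6·y_labor + 3·y_flour = 60 and 6·y_labor + 2·y_flour = 54.
→ y_labor = 7 and y_flour = 6.
Δz = y_labor·Δb = 7 × (-2) = -14, so new z* = 2994 − 14 = 2980.

2980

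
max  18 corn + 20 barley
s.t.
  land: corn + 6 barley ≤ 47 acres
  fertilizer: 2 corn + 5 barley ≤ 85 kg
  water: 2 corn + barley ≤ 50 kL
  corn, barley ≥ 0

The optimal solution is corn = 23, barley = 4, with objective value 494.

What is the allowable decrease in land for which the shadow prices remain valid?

Binding constraints: land, water. The basis is B = [[1,6],[2,1]] with det -11.
Per unit decrease in land, x* moves by d = (0.0909, -0.1818).
The basis stays optimal until barley reaches 0; allowable decrease = 22 acres.

22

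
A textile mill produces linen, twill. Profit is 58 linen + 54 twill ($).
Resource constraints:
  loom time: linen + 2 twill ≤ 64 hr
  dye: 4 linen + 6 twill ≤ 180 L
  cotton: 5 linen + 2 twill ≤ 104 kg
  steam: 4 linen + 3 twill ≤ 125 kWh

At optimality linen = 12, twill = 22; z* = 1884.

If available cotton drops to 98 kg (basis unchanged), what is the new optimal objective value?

1848

Binding: dye and cotton. Non-binding: loom time (8 unused), steam (11 unused).
Since loom time, steam are not tight, their duals are 0.
The binding rows give the dual system: 4·y_dye + 5·y_cotton = 58 and 6·y_dye + 2·y_cotton = 54.
Solving: y_dye = 7, y_cotton = 6.
Δz = y_cotton·Δb = 6 × (-6) = -36, so new z* = 1884 − 36 = 1848.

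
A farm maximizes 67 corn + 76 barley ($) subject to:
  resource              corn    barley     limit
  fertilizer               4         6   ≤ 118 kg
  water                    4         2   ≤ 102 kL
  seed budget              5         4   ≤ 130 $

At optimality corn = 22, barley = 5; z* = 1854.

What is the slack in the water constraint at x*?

water used = 4·22 + 2·5 = 98; slack = 102 − 98 = 4.

4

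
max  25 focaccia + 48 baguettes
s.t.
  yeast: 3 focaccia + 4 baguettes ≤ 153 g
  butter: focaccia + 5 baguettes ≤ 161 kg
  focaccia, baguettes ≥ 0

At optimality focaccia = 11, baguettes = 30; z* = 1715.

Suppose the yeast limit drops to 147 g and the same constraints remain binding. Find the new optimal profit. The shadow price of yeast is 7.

1673

Δb = -6, so new z* = 1715 + (7)·(-6) = 1715 − 42 = 1673.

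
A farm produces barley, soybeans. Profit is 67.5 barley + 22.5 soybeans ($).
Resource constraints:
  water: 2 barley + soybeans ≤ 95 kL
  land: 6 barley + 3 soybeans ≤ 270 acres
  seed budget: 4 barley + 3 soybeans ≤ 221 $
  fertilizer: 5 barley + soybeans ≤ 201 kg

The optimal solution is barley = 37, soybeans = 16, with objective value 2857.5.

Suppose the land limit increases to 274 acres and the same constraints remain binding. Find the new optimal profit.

2877.5

Check each constraint at x*: water 90/95 (slack 5); land 270/270 (tight); seed budget 196/221 (slack 25); fertilizer 201/201 (tight).
Since water, seed budget are not tight, their duals are 0.
The binding rows give the dual system: 6·y_land + 5·y_fertilizer = 67.5 and 3·y_land + 1·y_fertilizer = 22.5.
Solving: y_land = 5, y_fertilizer = 7.5.
Δz = y_land·Δb = 5 × (4) = 20, so new z* = 2857.5 + 20 = 2877.5.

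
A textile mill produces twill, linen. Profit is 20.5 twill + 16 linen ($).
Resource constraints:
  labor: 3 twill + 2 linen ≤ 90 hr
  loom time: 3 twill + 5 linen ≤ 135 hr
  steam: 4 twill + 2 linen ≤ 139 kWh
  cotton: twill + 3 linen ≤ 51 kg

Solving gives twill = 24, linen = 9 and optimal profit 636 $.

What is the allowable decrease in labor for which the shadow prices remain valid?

56

Binding constraints: labor, cotton. The basis is B = [[3,2],[1,3]] with det 7.
Per unit decrease in labor, x* moves by d = (-0.4286, 0.1429).
The basis stays optimal until twill reaches 0; allowable decrease = 56 hr.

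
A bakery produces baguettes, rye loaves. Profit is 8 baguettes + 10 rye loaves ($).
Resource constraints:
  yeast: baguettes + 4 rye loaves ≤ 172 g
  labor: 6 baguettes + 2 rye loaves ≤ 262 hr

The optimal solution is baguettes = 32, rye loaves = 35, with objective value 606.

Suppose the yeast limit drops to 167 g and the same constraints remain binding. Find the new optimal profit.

596

Check each constraint at x*: yeast 172/172 (tight); labor 262/262 (tight).
Dual feasibility on the basic columns requires 1·y_yeast + 6·y_labor = 8, 4·y_yeast + 2·y_labor = 10.
Solving: y_yeast = 2, y_labor = 1.
Δz = y_yeast·Δb = 2 × (-5) = -10, so new z* = 606 − 10 = 596.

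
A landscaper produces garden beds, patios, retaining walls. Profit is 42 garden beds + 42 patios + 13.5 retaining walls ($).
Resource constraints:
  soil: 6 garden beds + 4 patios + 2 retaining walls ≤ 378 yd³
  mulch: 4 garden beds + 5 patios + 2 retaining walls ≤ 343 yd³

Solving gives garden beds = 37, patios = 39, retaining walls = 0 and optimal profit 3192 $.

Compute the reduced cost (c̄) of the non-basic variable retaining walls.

-4.5

Check each constraint at x*: soil 378/378 (tight); mulch 343/343 (tight).
The binding rows give the dual system: 6·y_soil + 4·y_mulch = 42 and 4·y_soil + 5·y_mulch = 42.
Solving: y_soil = 3, y_mulch = 6.
Reduced cost of retaining walls: c₃ − yᵀa₃ = 13.5 − (3·2 + 6·2) = 13.5 − 18 = -4.5.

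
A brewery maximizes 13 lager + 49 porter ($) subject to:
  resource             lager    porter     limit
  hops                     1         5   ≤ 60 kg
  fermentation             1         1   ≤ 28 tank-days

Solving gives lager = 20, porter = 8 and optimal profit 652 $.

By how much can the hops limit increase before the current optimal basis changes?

80

Binding constraints: hops, fermentation. The basis is B = [[1,5],[1,1]] with det -4.
Per unit increase in hops, x* moves by d = (-0.25, 0.25).
The basis stays optimal until lager reaches 0; allowable increase = 80 kg.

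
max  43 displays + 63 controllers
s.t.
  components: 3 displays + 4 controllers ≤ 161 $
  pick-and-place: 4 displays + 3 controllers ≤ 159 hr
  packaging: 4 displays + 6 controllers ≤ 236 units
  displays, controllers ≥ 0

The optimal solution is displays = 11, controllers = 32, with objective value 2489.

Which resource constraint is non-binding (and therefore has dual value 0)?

components: 161/161 (binding)
pick-and-place: 140/159 (slack 19)
packaging: 236/236 (binding)
By complementary slackness, a constraint with positive slack has shadow price 0 → pick-and-place.

pick-and-place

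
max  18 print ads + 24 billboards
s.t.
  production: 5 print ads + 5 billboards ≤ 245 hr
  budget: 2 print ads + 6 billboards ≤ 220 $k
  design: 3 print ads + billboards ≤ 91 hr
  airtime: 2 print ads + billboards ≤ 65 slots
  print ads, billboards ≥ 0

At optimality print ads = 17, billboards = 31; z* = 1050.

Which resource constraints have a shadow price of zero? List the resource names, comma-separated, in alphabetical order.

production: 240/245 (slack 5)
budget: 220/220 (binding)
design: 82/91 (slack 9)
airtime: 65/65 (binding)
By complementary slackness, a constraint with positive slack has shadow price 0 → design, production.

design, production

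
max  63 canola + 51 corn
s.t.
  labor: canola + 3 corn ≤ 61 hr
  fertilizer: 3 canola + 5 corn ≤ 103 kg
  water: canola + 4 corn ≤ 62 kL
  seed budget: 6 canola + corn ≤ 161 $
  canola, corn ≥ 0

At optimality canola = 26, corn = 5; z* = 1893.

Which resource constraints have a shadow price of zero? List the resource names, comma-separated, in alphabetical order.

labor, water

labor: 41/61 (slack 20)
fertilizer: 103/103 (binding)
water: 46/62 (slack 16)
seed budget: 161/161 (binding)
By complementary slackness, a constraint with positive slack has shadow price 0 → labor, water.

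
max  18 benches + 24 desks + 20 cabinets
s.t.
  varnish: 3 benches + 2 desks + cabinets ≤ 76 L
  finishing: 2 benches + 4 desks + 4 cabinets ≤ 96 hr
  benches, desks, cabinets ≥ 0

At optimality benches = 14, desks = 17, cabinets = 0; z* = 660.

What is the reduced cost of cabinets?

-1

Both varnish and finishing are binding at x*.
From A_Bᵀ y = c: 3·y_varnish + 2·y_finishing = 18; 2·y_varnish + 4·y_finishing = 24.
This yields shadow prices y_varnish = 3, y_finishing = 4.5.
Reduced cost of cabinets: c₃ − yᵀa₃ = 20 − (3·1 + 4.5·4) = 20 − 21 = -1.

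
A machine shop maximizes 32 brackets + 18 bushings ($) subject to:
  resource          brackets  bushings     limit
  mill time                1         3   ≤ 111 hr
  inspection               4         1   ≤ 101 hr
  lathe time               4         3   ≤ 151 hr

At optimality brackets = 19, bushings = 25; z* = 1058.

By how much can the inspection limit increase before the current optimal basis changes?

Binding constraints: inspection, lathe time. The basis is B = [[4,1],[4,3]] with det 8.
Per unit increase in inspection, x* moves by d = (0.375, -0.5).
The basis stays optimal until bushings reaches 0; allowable increase = 50 hr.

50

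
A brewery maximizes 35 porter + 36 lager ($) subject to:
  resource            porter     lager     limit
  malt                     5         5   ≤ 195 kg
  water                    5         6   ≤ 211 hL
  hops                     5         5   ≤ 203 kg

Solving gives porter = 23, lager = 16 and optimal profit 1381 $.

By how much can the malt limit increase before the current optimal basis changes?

8

Binding constraints: malt, water. The basis is B = [[5,5],[5,6]] with det 5.
Per unit increase in malt, x* moves by d = (1.2, -1).
The basis stays optimal until hops becomes binding; allowable increase = 8 kg.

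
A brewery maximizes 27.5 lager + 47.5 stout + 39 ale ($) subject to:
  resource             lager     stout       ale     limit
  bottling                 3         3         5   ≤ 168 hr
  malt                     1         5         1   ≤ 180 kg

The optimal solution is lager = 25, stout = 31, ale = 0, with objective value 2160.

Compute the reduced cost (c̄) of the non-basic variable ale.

Check each constraint at x*: bottling 168/168 (tight); malt 180/180 (tight).
The binding rows give the dual system: 3·y_bottling + 1·y_malt = 27.5 and 3·y_bottling + 5·y_malt = 47.5.
This yields shadow prices y_bottling = 7.5, y_malt = 5.
Reduced cost of ale: c₃ − yᵀa₃ = 39 − (7.5·5 + 5·1) = 39 − 42.5 = -3.5.

-3.5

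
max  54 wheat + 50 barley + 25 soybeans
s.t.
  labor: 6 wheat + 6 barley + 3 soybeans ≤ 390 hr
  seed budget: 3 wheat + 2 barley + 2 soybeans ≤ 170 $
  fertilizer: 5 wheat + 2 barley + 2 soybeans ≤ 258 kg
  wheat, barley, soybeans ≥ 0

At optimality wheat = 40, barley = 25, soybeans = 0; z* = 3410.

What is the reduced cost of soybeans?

-4

Check each constraint at x*: labor 390/390 (tight); seed budget 170/170 (tight); fertilizer 250/258 (slack 8).
Since fertilizer is not tight, its dual is 0.
The binding rows give the dual system: 6·y_labor + 3·y_seed budget = 54 and 6·y_labor + 2·y_seed budget = 50.
This yields shadow prices y_labor = 7, y_seed budget = 4.
Reduced cost of soybeans: c₃ − yᵀa₃ = 25 − (7·3 + 4·2) = 25 − 29 = -4.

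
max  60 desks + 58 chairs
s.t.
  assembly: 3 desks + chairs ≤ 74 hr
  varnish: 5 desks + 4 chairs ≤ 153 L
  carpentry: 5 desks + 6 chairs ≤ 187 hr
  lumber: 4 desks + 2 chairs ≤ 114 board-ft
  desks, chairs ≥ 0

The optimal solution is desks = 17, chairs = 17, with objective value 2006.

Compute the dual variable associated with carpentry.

5

Check each constraint at x*: assembly 68/74 (slack 6); varnish 153/153 (tight); carpentry 187/187 (tight); lumber 102/114 (slack 12).
Slack constraints have shadow price 0 (complementary slackness).
The binding rows give the dual system: 5·y_varnish + 5·y_carpentry = 60 and 4·y_varnish + 6·y_carpentry = 58.
This yields shadow prices y_varnish = 7, y_carpentry = 5.
Shadow price of carpentry = 5.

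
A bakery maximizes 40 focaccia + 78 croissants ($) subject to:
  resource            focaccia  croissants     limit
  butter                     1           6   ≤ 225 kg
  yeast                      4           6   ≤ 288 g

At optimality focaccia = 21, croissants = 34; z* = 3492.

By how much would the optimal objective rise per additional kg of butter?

4

Check each constraint at x*: butter 225/225 (tight); yeast 288/288 (tight).
Dual feasibility on the basic columns requires 1·y_butter + 4·y_yeast = 40, 6·y_butter + 6·y_yeast = 78.
Solving: y_butter = 4, y_yeast = 9.
Shadow price of butter = 4.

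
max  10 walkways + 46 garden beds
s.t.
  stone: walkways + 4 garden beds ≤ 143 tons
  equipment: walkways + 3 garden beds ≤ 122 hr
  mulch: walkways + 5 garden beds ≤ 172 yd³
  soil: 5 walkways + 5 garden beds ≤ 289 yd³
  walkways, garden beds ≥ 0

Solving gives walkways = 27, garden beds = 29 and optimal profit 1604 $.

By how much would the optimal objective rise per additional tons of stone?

Binding: stone and mulch. Non-binding: equipment (8 unused), soil (9 unused).
Slack constraints have shadow price 0 (complementary slackness).
From A_Bᵀ y = c: 1·y_stone + 1·y_mulch = 10; 4·y_stone + 5·y_mulch = 46.
Solving: y_stone = 4, y_mulch = 6.
Shadow price of stone = 4.

4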